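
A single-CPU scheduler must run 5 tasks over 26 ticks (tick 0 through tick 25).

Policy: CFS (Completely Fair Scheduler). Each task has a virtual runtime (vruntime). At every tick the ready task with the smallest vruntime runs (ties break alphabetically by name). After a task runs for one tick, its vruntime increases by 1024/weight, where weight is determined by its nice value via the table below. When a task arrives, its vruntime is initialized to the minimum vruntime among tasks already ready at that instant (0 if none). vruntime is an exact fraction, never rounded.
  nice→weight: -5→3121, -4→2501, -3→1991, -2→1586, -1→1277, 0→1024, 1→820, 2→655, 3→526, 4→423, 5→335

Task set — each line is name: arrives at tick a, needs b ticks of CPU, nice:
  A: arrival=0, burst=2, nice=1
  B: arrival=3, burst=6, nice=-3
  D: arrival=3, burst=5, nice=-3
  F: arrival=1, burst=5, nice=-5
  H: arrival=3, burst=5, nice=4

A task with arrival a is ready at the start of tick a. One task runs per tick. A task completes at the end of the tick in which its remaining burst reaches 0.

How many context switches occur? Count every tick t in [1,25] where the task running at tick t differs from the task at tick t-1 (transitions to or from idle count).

context switches = 19

t=0: vr[A=0] → run A
t=1: vr[A=256/205 F=256/205] → run A
t=2: vr[F=256/205] → run F
t=3: vr[B=1008896/639805 D=1008896/639805 F=1008896/639805 H=1008896/639805] → run B
t=4: vr[B=2663872256/1273851755 D=1008896/639805 F=1008896/639805 H=1008896/639805] → run D
t=5: vr[B=2663872256/1273851755 D=2663872256/1273851755 F=1008896/639805 H=1008896/639805] → run F
t=6: vr[B=2663872256/1273851755 D=2663872256/1273851755 F=1218816/639805 H=1008896/639805] → run H
t=7: vr[B=2663872256/1273851755 D=2663872256/1273851755 F=1218816/639805 H=1081923328/270637515] → run F
t=8: vr[B=2663872256/1273851755 D=2663872256/1273851755 F=1428736/639805 H=1081923328/270637515] → run B
t=9: vr[B=3319032576/1273851755 D=2663872256/1273851755 F=1428736/639805 H=1081923328/270637515] → run D
t=10: vr[B=3319032576/1273851755 D=3319032576/1273851755 F=1428736/639805 H=1081923328/270637515] → run F
t=11: vr[B=3319032576/1273851755 D=3319032576/1273851755 F=1638656/639805 H=1081923328/270637515] → run F
t=12: vr[B=3319032576/1273851755 D=3319032576/1273851755 H=1081923328/270637515] → run B
t=13: vr[B=3974192896/1273851755 D=3319032576/1273851755 H=1081923328/270637515] → run D
t=14: vr[B=3974192896/1273851755 D=3974192896/1273851755 H=1081923328/270637515] → run B
t=15: vr[B=4629353216/1273851755 D=3974192896/1273851755 H=1081923328/270637515] → run D
t=16: vr[B=4629353216/1273851755 D=4629353216/1273851755 H=1081923328/270637515] → run B
t=17: vr[B=5284513536/1273851755 D=4629353216/1273851755 H=1081923328/270637515] → run D
t=18: vr[B=5284513536/1273851755 H=1081923328/270637515] → run H
t=19: vr[B=5284513536/1273851755 H=1737083648/270637515] → run B
t=20: vr[H=1737083648/270637515] → run H
t=21: vr[H=797414656/90212505] → run H
t=22: vr[H=3047404288/270637515] → run H
t=23: (idle)
t=24: (idle)
t=25: (idle)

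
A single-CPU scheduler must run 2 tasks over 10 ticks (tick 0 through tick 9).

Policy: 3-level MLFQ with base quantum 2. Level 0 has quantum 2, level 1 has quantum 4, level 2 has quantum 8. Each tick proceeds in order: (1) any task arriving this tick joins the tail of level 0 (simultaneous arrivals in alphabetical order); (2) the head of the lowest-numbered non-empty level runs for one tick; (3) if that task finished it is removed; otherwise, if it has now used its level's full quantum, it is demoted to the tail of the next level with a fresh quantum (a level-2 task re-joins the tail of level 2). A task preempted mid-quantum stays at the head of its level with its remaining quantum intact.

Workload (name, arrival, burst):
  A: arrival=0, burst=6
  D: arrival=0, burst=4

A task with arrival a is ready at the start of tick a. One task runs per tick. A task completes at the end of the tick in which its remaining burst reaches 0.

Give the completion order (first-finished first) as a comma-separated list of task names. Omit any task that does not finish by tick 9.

completion order = A, D

t=0: L0/L1/L2 = AD/-/- → run A
t=1: L0/L1/L2 = AD/-/- → run A
t=2: L0/L1/L2 = D/A/- → run D
t=3: L0/L1/L2 = D/A/- → run D
t=4: L0/L1/L2 = -/AD/- → run A
t=5: L0/L1/L2 = -/AD/- → run A
t=6: L0/L1/L2 = -/AD/- → run A
t=7: L0/L1/L2 = -/AD/- → run A
t=8: L0/L1/L2 = -/D/- → run D
t=9: L0/L1/L2 = -/D/- → run D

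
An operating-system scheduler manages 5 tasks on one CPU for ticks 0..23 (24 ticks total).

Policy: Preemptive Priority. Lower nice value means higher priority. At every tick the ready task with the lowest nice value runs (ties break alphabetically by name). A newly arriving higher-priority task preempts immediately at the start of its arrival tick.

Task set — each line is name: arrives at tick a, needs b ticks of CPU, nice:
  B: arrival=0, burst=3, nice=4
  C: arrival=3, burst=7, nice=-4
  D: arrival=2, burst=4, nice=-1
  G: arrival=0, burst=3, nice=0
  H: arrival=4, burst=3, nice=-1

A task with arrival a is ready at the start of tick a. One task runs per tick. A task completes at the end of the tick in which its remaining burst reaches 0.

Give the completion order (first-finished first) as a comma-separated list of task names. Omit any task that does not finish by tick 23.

completion order = C, D, H, G, B

t=0: ready={B,G} → run G
t=1: ready={B,G} → run G
t=2: ready={B,D,G} → run D
t=3: ready={B,C,D,G} → run C
t=4: ready={B,C,D,G,H} → run C
t=5: ready={B,C,D,G,H} → run C
t=6: ready={B,C,D,G,H} → run C
t=7: ready={B,C,D,G,H} → run C
t=8: ready={B,C,D,G,H} → run C
t=9: ready={B,C,D,G,H} → run C
t=10: ready={B,D,G,H} → run D
t=11: ready={B,D,G,H} → run D
t=12: ready={B,D,G,H} → run D
t=13: ready={B,G,H} → run H
t=14: ready={B,G,H} → run H
t=15: ready={B,G,H} → run H
t=16: ready={B,G} → run G
t=17: ready={B} → run B
t=18: ready={B} → run B
t=19: ready={B} → run B
t=20: (idle)
t=21: (idle)
t=22: (idle)
t=23: (idle)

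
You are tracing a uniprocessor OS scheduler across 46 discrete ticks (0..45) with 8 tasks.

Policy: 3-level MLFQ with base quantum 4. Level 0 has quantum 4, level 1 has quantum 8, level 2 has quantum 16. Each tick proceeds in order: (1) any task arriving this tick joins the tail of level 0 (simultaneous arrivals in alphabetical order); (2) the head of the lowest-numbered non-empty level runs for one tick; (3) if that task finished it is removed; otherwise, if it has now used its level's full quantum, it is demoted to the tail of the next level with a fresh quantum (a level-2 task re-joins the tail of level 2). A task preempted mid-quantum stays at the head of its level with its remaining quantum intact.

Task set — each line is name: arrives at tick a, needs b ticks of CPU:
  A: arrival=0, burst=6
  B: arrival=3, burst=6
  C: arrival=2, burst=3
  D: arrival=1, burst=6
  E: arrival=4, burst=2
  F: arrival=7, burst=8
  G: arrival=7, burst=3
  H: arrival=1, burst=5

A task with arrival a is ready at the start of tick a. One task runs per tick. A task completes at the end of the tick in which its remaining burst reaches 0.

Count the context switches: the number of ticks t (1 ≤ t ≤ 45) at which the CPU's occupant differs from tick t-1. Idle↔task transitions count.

context switches = 13

t=0: L0/L1/L2 = A/-/- → run A
t=1: L0/L1/L2 = ADH/-/- → run A
t=2: L0/L1/L2 = ADHC/-/- → run A
t=3: L0/L1/L2 = ADHCB/-/- → run A
t=4: L0/L1/L2 = DHCBE/A/- → run D
t=5: L0/L1/L2 = DHCBE/A/- → run D
t=6: L0/L1/L2 = DHCBE/A/- → run D
t=7: L0/L1/L2 = DHCBEFG/A/- → run D
t=8: L0/L1/L2 = HCBEFG/AD/- → run H
t=9: L0/L1/L2 = HCBEFG/AD/- → run H
t=10: L0/L1/L2 = HCBEFG/AD/- → run H
t=11: L0/L1/L2 = HCBEFG/AD/- → run H
t=12: L0/L1/L2 = CBEFG/ADH/- → run C
t=13: L0/L1/L2 = CBEFG/ADH/- → run C
t=14: L0/L1/L2 = CBEFG/ADH/- → run C
t=15: L0/L1/L2 = BEFG/ADH/- → run B
t=16: L0/L1/L2 = BEFG/ADH/- → run B
t=17: L0/L1/L2 = BEFG/ADH/- → run B
t=18: L0/L1/L2 = BEFG/ADH/- → run B
t=19: L0/L1/L2 = EFG/ADHB/- → run E
t=20: L0/L1/L2 = EFG/ADHB/- → run E
t=21: L0/L1/L2 = FG/ADHB/- → run F
t=22: L0/L1/L2 = FG/ADHB/- → run F
t=23: L0/L1/L2 = FG/ADHB/- → run F
t=24: L0/L1/L2 = FG/ADHB/- → run F
t=25: L0/L1/L2 = G/ADHBF/- → run G
t=26: L0/L1/L2 = G/ADHBF/- → run G
t=27: L0/L1/L2 = G/ADHBF/- → run G
t=28: L0/L1/L2 = -/ADHBF/- → run A
t=29: L0/L1/L2 = -/ADHBF/- → run A
t=30: L0/L1/L2 = -/DHBF/- → run D
t=31: L0/L1/L2 = -/DHBF/- → run D
t=32: L0/L1/L2 = -/HBF/- → run H
t=33: L0/L1/L2 = -/BF/- → run B
t=34: L0/L1/L2 = -/BF/- → run B
t=35: L0/L1/L2 = -/F/- → run F
t=36: L0/L1/L2 = -/F/- → run F
t=37: L0/L1/L2 = -/F/- → run F
t=38: L0/L1/L2 = -/F/- → run F
t=39: (idle)
t=40: (idle)
t=41: (idle)
t=42: (idle)
t=43: (idle)
t=44: (idle)
t=45: (idle)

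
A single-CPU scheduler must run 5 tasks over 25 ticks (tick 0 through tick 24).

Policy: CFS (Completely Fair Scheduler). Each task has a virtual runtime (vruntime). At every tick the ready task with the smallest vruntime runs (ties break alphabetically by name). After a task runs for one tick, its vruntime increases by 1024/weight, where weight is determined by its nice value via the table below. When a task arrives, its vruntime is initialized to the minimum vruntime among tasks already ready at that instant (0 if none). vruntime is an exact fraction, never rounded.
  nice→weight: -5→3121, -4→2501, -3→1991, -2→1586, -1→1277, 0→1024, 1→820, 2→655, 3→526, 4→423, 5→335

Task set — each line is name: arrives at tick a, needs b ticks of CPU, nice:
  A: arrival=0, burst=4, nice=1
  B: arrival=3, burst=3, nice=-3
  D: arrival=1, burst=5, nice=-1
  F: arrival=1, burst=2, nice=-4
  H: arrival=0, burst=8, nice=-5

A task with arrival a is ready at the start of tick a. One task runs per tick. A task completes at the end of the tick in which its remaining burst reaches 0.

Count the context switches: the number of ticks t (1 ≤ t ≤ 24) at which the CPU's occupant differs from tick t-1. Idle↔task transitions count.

t=0: vr[A=0 H=0] → run A
t=1: vr[A=256/205 D=0 F=0 H=0] → run D
t=2: vr[A=256/205 D=1024/1277 F=0 H=0] → run F
t=3: vr[A=256/205 B=0 D=1024/1277 F=1024/2501 H=0] → run B
t=4: vr[A=256/205 B=1024/1991 D=1024/1277 F=1024/2501 H=0] → run H
t=5: vr[A=256/205 B=1024/1991 D=1024/1277 F=1024/2501 H=1024/3121] → run H
t=6: vr[A=256/205 B=1024/1991 D=1024/1277 F=1024/2501 H=2048/3121] → run F
t=7: vr[A=256/205 B=1024/1991 D=1024/1277 H=2048/3121] → run B
t=8: vr[A=256/205 B=2048/1991 D=1024/1277 H=2048/3121] → run H
t=9: vr[A=256/205 B=2048/1991 D=1024/1277 H=3072/3121] → run D
t=10: vr[A=256/205 B=2048/1991 D=2048/1277 H=3072/3121] → run H
t=11: vr[A=256/205 B=2048/1991 D=2048/1277 H=4096/3121] → run B
t=12: vr[A=256/205 D=2048/1277 H=4096/3121] → run A
t=13: vr[A=512/205 D=2048/1277 H=4096/3121] → run H
t=14: vr[A=512/205 D=2048/1277 H=5120/3121] → run D
t=15: vr[A=512/205 D=3072/1277 H=5120/3121] → run H
t=16: vr[A=512/205 D=3072/1277 H=6144/3121] → run H
t=17: vr[A=512/205 D=3072/1277 H=7168/3121] → run H
t=18: vr[A=512/205 D=3072/1277] → run D
t=19: vr[A=512/205 D=4096/1277] → run A
t=20: vr[A=768/205 D=4096/1277] → run D
t=21: vr[A=768/205] → run A
t=22: (idle)
t=23: (idle)
t=24: (idle)

context switches = 19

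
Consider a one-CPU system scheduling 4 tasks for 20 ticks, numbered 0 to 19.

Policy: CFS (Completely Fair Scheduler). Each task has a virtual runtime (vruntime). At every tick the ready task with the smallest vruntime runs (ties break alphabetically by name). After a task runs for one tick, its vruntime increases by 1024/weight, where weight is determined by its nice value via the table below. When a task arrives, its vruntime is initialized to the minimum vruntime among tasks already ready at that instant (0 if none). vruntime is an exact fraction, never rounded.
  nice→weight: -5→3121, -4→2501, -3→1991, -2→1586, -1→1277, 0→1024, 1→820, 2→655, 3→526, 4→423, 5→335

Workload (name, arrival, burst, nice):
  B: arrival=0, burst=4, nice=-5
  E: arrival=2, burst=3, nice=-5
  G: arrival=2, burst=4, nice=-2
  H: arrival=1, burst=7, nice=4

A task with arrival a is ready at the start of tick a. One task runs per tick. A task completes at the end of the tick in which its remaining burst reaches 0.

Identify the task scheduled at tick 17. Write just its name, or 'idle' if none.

running at tick 17 = H

t=0: vr[B=0] → run B
t=1: vr[B=1024/3121 H=1024/3121] → run B
t=2: vr[B=2048/3121 E=1024/3121 G=1024/3121 H=1024/3121] → run E
t=3: vr[B=2048/3121 E=2048/3121 G=1024/3121 H=1024/3121] → run G
t=4: vr[B=2048/3121 E=2048/3121 G=2409984/2474953 H=1024/3121] → run H
t=5: vr[B=2048/3121 E=2048/3121 G=2409984/2474953 H=3629056/1320183] → run B
t=6: vr[B=3072/3121 E=2048/3121 G=2409984/2474953 H=3629056/1320183] → run E
t=7: vr[B=3072/3121 E=3072/3121 G=2409984/2474953 H=3629056/1320183] → run G
t=8: vr[B=3072/3121 E=3072/3121 G=4007936/2474953 H=3629056/1320183] → run B
t=9: vr[E=3072/3121 G=4007936/2474953 H=3629056/1320183] → run E
t=10: vr[G=4007936/2474953 H=3629056/1320183] → run G
t=11: vr[G=5605888/2474953 H=3629056/1320183] → run G
t=12: vr[H=3629056/1320183] → run H
t=13: vr[H=6824960/1320183] → run H
t=14: vr[H=3340288/440061] → run H
t=15: vr[H=13216768/1320183] → run H
t=16: vr[H=16412672/1320183] → run H
t=17: vr[H=6536192/440061] → run H
t=18: (idle)
t=19: (idle)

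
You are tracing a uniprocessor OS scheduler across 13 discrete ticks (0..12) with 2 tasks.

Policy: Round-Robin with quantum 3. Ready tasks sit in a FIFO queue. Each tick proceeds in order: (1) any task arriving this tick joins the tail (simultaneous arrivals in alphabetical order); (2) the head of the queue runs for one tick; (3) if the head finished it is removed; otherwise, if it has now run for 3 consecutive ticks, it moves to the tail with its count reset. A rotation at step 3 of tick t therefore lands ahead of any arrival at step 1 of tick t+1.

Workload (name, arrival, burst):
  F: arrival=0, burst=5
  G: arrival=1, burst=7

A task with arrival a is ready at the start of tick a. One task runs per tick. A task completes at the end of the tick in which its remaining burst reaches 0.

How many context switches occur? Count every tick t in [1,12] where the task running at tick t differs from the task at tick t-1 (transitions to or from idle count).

t=0: queue=[F] q_used=0 → run F
t=1: queue=[F,G] q_used=1 → run F
t=2: queue=[F,G] q_used=2 → run F
t=3: queue=[G,F] q_used=0 → run G
t=4: queue=[G,F] q_used=1 → run G
t=5: queue=[G,F] q_used=2 → run G
t=6: queue=[F,G] q_used=0 → run F
t=7: queue=[F,G] q_used=1 → run F
t=8: queue=[G] q_used=0 → run G
t=9: queue=[G] q_used=1 → run G
t=10: queue=[G] q_used=2 → run G
t=11: queue=[G] q_used=0 → run G
t=12: (idle)

context switches = 4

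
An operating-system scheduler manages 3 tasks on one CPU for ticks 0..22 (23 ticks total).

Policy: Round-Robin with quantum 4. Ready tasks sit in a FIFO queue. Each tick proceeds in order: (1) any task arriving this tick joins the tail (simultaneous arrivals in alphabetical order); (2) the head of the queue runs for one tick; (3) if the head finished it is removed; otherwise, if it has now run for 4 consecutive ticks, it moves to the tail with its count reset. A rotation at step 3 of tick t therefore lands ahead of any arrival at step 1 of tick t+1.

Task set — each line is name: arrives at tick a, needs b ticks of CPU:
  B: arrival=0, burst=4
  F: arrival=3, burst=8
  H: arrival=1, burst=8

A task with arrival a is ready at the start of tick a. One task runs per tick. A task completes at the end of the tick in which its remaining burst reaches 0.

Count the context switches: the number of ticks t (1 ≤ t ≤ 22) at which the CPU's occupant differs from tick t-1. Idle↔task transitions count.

t=0: queue=[B] q_used=0 → run B
t=1: queue=[B,H] q_used=1 → run B
t=2: queue=[B,H] q_used=2 → run B
t=3: queue=[B,H,F] q_used=3 → run B
t=4: queue=[H,F] q_used=0 → run H
t=5: queue=[H,F] q_used=1 → run H
t=6: queue=[H,F] q_used=2 → run H
t=7: queue=[H,F] q_used=3 → run H
t=8: queue=[F,H] q_used=0 → run F
t=9: queue=[F,H] q_used=1 → run F
t=10: queue=[F,H] q_used=2 → run F
t=11: queue=[F,H] q_used=3 → run F
t=12: queue=[H,F] q_used=0 → run H
t=13: queue=[H,F] q_used=1 → run H
t=14: queue=[H,F] q_used=2 → run H
t=15: queue=[H,F] q_used=3 → run H
t=16: queue=[F] q_used=0 → run F
t=17: queue=[F] q_used=1 → run F
t=18: queue=[F] q_used=2 → run F
t=19: queue=[F] q_used=3 → run F
t=20: (idle)
t=21: (idle)
t=22: (idle)

context switches = 5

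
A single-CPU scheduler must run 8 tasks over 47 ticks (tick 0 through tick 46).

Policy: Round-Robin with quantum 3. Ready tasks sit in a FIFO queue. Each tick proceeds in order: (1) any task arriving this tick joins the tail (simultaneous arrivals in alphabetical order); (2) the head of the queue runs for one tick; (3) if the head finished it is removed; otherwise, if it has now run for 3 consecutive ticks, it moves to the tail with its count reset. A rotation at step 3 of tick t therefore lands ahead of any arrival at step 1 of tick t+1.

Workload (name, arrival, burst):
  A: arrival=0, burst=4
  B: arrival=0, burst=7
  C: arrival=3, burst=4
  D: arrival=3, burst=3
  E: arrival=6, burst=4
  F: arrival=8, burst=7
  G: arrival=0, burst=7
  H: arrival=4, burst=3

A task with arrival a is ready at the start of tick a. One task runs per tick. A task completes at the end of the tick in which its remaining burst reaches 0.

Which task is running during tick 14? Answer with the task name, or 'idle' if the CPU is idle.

t=0: queue=[A,B,G] q_used=0 → run A
t=1: queue=[A,B,G] q_used=1 → run A
t=2: queue=[A,B,G] q_used=2 → run A
t=3: queue=[B,G,A,C,D] q_used=0 → run B
t=4: queue=[B,G,A,C,D,H] q_used=1 → run B
t=5: queue=[B,G,A,C,D,H] q_used=2 → run B
t=6: queue=[G,A,C,D,H,B,E] q_used=0 → run G
t=7: queue=[G,A,C,D,H,B,E] q_used=1 → run G
t=8: queue=[G,A,C,D,H,B,E,F] q_used=2 → run G
t=9: queue=[A,C,D,H,B,E,F,G] q_used=0 → run A
t=10: queue=[C,D,H,B,E,F,G] q_used=0 → run C
t=11: queue=[C,D,H,B,E,F,G] q_used=1 → run C
t=12: queue=[C,D,H,B,E,F,G] q_used=2 → run C
t=13: queue=[D,H,B,E,F,G,C] q_used=0 → run D
t=14: queue=[D,H,B,E,F,G,C] q_used=1 → run D
t=15: queue=[D,H,B,E,F,G,C] q_used=2 → run D
t=16: queue=[H,B,E,F,G,C] q_used=0 → run H
t=17: queue=[H,B,E,F,G,C] q_used=1 → run H
t=18: queue=[H,B,E,F,G,C] q_used=2 → run H
t=19: queue=[B,E,F,G,C] q_used=0 → run B
t=20: queue=[B,E,F,G,C] q_used=1 → run B
t=21: queue=[B,E,F,G,C] q_used=2 → run B
t=22: queue=[E,F,G,C,B] q_used=0 → run E
t=23: queue=[E,F,G,C,B] q_used=1 → run E
t=24: queue=[E,F,G,C,B] q_used=2 → run E
t=25: queue=[F,G,C,B,E] q_used=0 → run F
t=26: queue=[F,G,C,B,E] q_used=1 → run F
t=27: queue=[F,G,C,B,E] q_used=2 → run F
t=28: queue=[G,C,B,E,F] q_used=0 → run G
t=29: queue=[G,C,B,E,F] q_used=1 → run G
t=30: queue=[G,C,B,E,F] q_used=2 → run G
t=31: queue=[C,B,E,F,G] q_used=0 → run C
t=32: queue=[B,E,F,G] q_used=0 → run B
t=33: queue=[E,F,G] q_used=0 → run E
t=34: queue=[F,G] q_used=0 → run F
t=35: queue=[F,G] q_used=1 → run F
t=36: queue=[F,G] q_used=2 → run F
t=37: queue=[G,F] q_used=0 → run G
t=38: queue=[F] q_used=0 → run F
t=39: (idle)
t=40: (idle)
t=41: (idle)
t=42: (idle)
t=43: (idle)
t=44: (idle)
t=45: (idle)
t=46: (idle)

running at tick 14 = D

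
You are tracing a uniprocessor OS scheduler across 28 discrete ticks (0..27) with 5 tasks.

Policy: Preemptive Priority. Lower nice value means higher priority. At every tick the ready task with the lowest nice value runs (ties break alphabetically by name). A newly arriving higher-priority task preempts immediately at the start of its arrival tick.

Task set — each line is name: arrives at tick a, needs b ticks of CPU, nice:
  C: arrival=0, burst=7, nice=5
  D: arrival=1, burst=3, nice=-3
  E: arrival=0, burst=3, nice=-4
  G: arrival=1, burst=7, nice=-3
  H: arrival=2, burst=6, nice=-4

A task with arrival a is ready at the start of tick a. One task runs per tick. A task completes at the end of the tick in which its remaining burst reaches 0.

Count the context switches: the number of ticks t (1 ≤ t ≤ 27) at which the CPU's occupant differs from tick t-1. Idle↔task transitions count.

context switches = 5

t=0: ready={C,E} → run E
t=1: ready={C,D,E,G} → run E
t=2: ready={C,D,E,G,H} → run E
t=3: ready={C,D,G,H} → run H
t=4: ready={C,D,G,H} → run H
t=5: ready={C,D,G,H} → run H
t=6: ready={C,D,G,H} → run H
t=7: ready={C,D,G,H} → run H
t=8: ready={C,D,G,H} → run H
t=9: ready={C,D,G} → run D
t=10: ready={C,D,G} → run D
t=11: ready={C,D,G} → run D
t=12: ready={C,G} → run G
t=13: ready={C,G} → run G
t=14: ready={C,G} → run G
t=15: ready={C,G} → run G
t=16: ready={C,G} → run G
t=17: ready={C,G} → run G
t=18: ready={C,G} → run G
t=19: ready={C} → run C
t=20: ready={C} → run C
t=21: ready={C} → run C
t=22: ready={C} → run C
t=23: ready={C} → run C
t=24: ready={C} → run C
t=25: ready={C} → run C
t=26: (idle)
t=27: (idle)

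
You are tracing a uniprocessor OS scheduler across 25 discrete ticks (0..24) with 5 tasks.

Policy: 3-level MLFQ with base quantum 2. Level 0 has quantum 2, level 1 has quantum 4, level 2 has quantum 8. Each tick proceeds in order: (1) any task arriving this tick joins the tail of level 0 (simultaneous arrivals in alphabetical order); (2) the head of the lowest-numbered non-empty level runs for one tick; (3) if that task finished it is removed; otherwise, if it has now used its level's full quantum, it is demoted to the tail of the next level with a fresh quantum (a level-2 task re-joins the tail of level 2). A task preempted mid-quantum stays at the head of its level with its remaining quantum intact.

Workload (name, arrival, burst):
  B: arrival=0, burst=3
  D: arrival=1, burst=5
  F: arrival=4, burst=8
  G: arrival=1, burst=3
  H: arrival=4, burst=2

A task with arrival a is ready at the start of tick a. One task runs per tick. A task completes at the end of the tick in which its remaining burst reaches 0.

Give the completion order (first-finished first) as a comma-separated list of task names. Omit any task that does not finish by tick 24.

completion order = H, B, D, G, F

t=0: L0/L1/L2 = B/-/- → run B
t=1: L0/L1/L2 = BDG/-/- → run B
t=2: L0/L1/L2 = DG/B/- → run D
t=3: L0/L1/L2 = DG/B/- → run D
t=4: L0/L1/L2 = GFH/BD/- → run G
t=5: L0/L1/L2 = GFH/BD/- → run G
t=6: L0/L1/L2 = FH/BDG/- → run F
t=7: L0/L1/L2 = FH/BDG/- → run F
t=8: L0/L1/L2 = H/BDGF/- → run H
t=9: L0/L1/L2 = H/BDGF/- → run H
t=10: L0/L1/L2 = -/BDGF/- → run B
t=11: L0/L1/L2 = -/DGF/- → run D
t=12: L0/L1/L2 = -/DGF/- → run D
t=13: L0/L1/L2 = -/DGF/- → run D
t=14: L0/L1/L2 = -/GF/- → run G
t=15: L0/L1/L2 = -/F/- → run F
t=16: L0/L1/L2 = -/F/- → run F
t=17: L0/L1/L2 = -/F/- → run F
t=18: L0/L1/L2 = -/F/- → run F
t=19: L0/L1/L2 = -/-/F → run F
t=20: L0/L1/L2 = -/-/F → run F
t=21: (idle)
t=22: (idle)
t=23: (idle)
t=24: (idle)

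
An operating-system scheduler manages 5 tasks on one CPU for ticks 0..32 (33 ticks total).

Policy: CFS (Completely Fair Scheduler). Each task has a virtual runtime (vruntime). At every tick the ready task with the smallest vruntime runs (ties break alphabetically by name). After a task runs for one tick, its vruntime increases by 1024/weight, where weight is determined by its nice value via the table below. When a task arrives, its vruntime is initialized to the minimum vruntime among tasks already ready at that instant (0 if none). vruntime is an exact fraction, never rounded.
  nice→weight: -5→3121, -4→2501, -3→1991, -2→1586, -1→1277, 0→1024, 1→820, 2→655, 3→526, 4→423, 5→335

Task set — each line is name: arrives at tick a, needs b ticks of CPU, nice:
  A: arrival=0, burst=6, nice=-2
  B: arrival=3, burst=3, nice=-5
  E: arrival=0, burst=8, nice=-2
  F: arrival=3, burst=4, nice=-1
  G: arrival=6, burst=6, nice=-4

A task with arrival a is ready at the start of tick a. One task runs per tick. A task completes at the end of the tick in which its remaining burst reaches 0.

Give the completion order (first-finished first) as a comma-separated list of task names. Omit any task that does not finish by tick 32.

t=0: vr[A=0 E=0] → run A
t=1: vr[A=512/793 E=0] → run E
t=2: vr[A=512/793 E=512/793] → run A
t=3: vr[A=1024/793 B=512/793 E=512/793 F=512/793] → run B
t=4: vr[A=1024/793 B=2409984/2474953 E=512/793 F=512/793] → run E
t=5: vr[A=1024/793 B=2409984/2474953 E=1024/793 F=512/793] → run F
t=6: vr[A=1024/793 B=2409984/2474953 E=1024/793 F=1465856/1012661 G=2409984/2474953] → run B
t=7: vr[A=1024/793 B=3222016/2474953 E=1024/793 F=1465856/1012661 G=2409984/2474953] → run G
t=8: vr[A=1024/793 B=3222016/2474953 E=1024/793 F=1465856/1012661 G=140356096/101473073] → run A
t=9: vr[A=1536/793 B=3222016/2474953 E=1024/793 F=1465856/1012661 G=140356096/101473073] → run E
t=10: vr[A=1536/793 B=3222016/2474953 E=1536/793 F=1465856/1012661 G=140356096/101473073] → run B
t=11: vr[A=1536/793 E=1536/793 F=1465856/1012661 G=140356096/101473073] → run G
t=12: vr[A=1536/793 E=1536/793 F=1465856/1012661 G=181902848/101473073] → run F
t=13: vr[A=1536/793 E=1536/793 F=2277888/1012661 G=181902848/101473073] → run G
t=14: vr[A=1536/793 E=1536/793 F=2277888/1012661 G=223449600/101473073] → run A
t=15: vr[A=2048/793 E=1536/793 F=2277888/1012661 G=223449600/101473073] → run E
t=16: vr[A=2048/793 E=2048/793 F=2277888/1012661 G=223449600/101473073] → run G
t=17: vr[A=2048/793 E=2048/793 F=2277888/1012661 G=264996352/101473073] → run F
t=18: vr[A=2048/793 E=2048/793 F=3089920/1012661 G=264996352/101473073] → run A
t=19: vr[A=2560/793 E=2048/793 F=3089920/1012661 G=264996352/101473073] → run E
t=20: vr[A=2560/793 E=2560/793 F=3089920/1012661 G=264996352/101473073] → run G
t=21: vr[A=2560/793 E=2560/793 F=3089920/1012661 G=306543104/101473073] → run G
t=22: vr[A=2560/793 E=2560/793 F=3089920/1012661] → run F
t=23: vr[A=2560/793 E=2560/793] → run A
t=24: vr[E=2560/793] → run E
t=25: vr[E=3072/793] → run E
t=26: vr[E=3584/793] → run E
t=27: (idle)
t=28: (idle)
t=29: (idle)
t=30: (idle)
t=31: (idle)
t=32: (idle)

completion order = B, G, F, A, E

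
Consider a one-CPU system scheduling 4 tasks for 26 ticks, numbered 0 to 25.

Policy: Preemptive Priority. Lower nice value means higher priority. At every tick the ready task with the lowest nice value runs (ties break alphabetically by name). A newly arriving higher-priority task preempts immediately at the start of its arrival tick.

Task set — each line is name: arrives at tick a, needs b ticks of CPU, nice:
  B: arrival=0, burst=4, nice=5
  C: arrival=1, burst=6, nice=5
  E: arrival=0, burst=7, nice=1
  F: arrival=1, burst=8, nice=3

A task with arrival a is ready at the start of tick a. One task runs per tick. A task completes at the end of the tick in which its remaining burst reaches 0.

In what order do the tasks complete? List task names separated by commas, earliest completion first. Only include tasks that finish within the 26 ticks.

completion order = E, F, B, C

t=0: ready={B,E} → run E
t=1: ready={B,C,E,F} → run E
t=2: ready={B,C,E,F} → run E
t=3: ready={B,C,E,F} → run E
t=4: ready={B,C,E,F} → run E
t=5: ready={B,C,E,F} → run E
t=6: ready={B,C,E,F} → run E
t=7: ready={B,C,F} → run F
t=8: ready={B,C,F} → run F
t=9: ready={B,C,F} → run F
t=10: ready={B,C,F} → run F
t=11: ready={B,C,F} → run F
t=12: ready={B,C,F} → run F
t=13: ready={B,C,F} → run F
t=14: ready={B,C,F} → run F
t=15: ready={B,C} → run B
t=16: ready={B,C} → run B
t=17: ready={B,C} → run B
t=18: ready={B,C} → run B
t=19: ready={C} → run C
t=20: ready={C} → run C
t=21: ready={C} → run C
t=22: ready={C} → run C
t=23: ready={C} → run C
t=24: ready={C} → run C
t=25: (idle)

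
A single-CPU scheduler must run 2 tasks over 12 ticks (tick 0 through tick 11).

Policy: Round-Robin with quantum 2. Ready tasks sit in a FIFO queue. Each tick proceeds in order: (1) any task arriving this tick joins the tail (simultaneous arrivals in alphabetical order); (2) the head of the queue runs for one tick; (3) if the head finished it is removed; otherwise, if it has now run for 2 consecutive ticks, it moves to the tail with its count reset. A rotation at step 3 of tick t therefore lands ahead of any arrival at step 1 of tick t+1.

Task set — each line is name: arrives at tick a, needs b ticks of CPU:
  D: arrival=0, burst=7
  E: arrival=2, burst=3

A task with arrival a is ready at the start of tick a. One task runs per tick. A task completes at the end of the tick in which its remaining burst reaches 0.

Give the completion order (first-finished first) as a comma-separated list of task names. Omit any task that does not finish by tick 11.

completion order = E, D

t=0: queue=[D] q_used=0 → run D
t=1: queue=[D] q_used=1 → run D
t=2: queue=[D,E] q_used=0 → run D
t=3: queue=[D,E] q_used=1 → run D
t=4: queue=[E,D] q_used=0 → run E
t=5: queue=[E,D] q_used=1 → run E
t=6: queue=[D,E] q_used=0 → run D
t=7: queue=[D,E] q_used=1 → run D
t=8: queue=[E,D] q_used=0 → run E
t=9: queue=[D] q_used=0 → run D
t=10: (idle)
t=11: (idle)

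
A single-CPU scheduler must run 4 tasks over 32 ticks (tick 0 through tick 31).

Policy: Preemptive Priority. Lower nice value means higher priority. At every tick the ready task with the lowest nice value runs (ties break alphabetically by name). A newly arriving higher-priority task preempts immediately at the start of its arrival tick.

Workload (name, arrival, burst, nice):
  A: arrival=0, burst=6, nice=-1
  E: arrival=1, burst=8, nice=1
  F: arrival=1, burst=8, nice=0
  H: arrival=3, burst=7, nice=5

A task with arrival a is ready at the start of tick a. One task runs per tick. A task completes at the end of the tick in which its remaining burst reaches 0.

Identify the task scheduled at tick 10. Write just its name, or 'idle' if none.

running at tick 10 = F

t=0: ready={A} → run A
t=1: ready={A,E,F} → run A
t=2: ready={A,E,F} → run A
t=3: ready={A,E,F,H} → run A
t=4: ready={A,E,F,H} → run A
t=5: ready={A,E,F,H} → run A
t=6: ready={E,F,H} → run F
t=7: ready={E,F,H} → run F
t=8: ready={E,F,H} → run F
t=9: ready={E,F,H} → run F
t=10: ready={E,F,H} → run F
t=11: ready={E,F,H} → run F
t=12: ready={E,F,H} → run F
t=13: ready={E,F,H} → run F
t=14: ready={E,H} → run E
t=15: ready={E,H} → run E
t=16: ready={E,H} → run E
t=17: ready={E,H} → run E
t=18: ready={E,H} → run E
t=19: ready={E,H} → run E
t=20: ready={E,H} → run E
t=21: ready={E,H} → run E
t=22: ready={H} → run H
t=23: ready={H} → run H
t=24: ready={H} → run H
t=25: ready={H} → run H
t=26: ready={H} → run H
t=27: ready={H} → run H
t=28: ready={H} → run H
t=29: (idle)
t=30: (idle)
t=31: (idle)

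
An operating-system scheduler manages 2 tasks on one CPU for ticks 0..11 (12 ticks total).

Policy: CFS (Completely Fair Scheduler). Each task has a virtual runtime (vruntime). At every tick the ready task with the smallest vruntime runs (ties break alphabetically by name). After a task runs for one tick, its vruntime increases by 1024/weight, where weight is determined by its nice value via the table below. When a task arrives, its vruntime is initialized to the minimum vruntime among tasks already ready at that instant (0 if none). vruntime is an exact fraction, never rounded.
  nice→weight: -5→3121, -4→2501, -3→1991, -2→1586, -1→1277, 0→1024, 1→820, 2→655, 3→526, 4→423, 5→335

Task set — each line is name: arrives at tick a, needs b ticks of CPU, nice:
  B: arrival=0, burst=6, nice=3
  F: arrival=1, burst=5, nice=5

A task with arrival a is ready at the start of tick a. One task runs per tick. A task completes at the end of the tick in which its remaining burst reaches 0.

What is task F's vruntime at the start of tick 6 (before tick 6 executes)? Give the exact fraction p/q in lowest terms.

vruntime(F, start of tick 6) = 710144/88105

t=0: vr[B=0] → run B
t=1: vr[B=512/263 F=512/263] → run B
t=2: vr[B=1024/263 F=512/263] → run F
t=3: vr[B=1024/263 F=440832/88105] → run B
t=4: vr[B=1536/263 F=440832/88105] → run F
t=5: vr[B=1536/263 F=710144/88105] → run B
t=6: vr[B=2048/263 F=710144/88105] → run B
t=7: vr[B=2560/263 F=710144/88105] → run F
t=8: vr[B=2560/263 F=979456/88105] → run B
t=9: vr[F=979456/88105] → run F
t=10: vr[F=1248768/88105] → run F
t=11: (idle)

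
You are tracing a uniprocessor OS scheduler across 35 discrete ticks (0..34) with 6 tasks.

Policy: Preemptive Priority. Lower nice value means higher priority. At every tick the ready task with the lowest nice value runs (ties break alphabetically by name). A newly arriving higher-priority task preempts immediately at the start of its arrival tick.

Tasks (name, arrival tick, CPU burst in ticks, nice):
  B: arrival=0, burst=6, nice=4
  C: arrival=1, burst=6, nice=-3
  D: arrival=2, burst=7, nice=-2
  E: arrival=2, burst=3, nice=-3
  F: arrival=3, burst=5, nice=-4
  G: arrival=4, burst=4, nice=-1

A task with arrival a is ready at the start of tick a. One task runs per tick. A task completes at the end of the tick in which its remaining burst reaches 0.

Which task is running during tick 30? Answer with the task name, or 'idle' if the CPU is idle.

running at tick 30 = B

t=0: ready={B} → run B
t=1: ready={B,C} → run C
t=2: ready={B,C,D,E} → run C
t=3: ready={B,C,D,E,F} → run F
t=4: ready={B,C,D,E,F,G} → run F
t=5: ready={B,C,D,E,F,G} → run F
t=6: ready={B,C,D,E,F,G} → run F
t=7: ready={B,C,D,E,F,G} → run F
t=8: ready={B,C,D,E,G} → run C
t=9: ready={B,C,D,E,G} → run C
t=10: ready={B,C,D,E,G} → run C
t=11: ready={B,C,D,E,G} → run C
t=12: ready={B,D,E,G} → run E
t=13: ready={B,D,E,G} → run E
t=14: ready={B,D,E,G} → run E
t=15: ready={B,D,G} → run D
t=16: ready={B,D,G} → run D
t=17: ready={B,D,G} → run D
t=18: ready={B,D,G} → run D
t=19: ready={B,D,G} → run D
t=20: ready={B,D,G} → run D
t=21: ready={B,D,G} → run D
t=22: ready={B,G} → run G
t=23: ready={B,G} → run G
t=24: ready={B,G} → run G
t=25: ready={B,G} → run G
t=26: ready={B} → run B
t=27: ready={B} → run B
t=28: ready={B} → run B
t=29: ready={B} → run B
t=30: ready={B} → run B
t=31: (idle)
t=32: (idle)
t=33: (idle)
t=34: (idle)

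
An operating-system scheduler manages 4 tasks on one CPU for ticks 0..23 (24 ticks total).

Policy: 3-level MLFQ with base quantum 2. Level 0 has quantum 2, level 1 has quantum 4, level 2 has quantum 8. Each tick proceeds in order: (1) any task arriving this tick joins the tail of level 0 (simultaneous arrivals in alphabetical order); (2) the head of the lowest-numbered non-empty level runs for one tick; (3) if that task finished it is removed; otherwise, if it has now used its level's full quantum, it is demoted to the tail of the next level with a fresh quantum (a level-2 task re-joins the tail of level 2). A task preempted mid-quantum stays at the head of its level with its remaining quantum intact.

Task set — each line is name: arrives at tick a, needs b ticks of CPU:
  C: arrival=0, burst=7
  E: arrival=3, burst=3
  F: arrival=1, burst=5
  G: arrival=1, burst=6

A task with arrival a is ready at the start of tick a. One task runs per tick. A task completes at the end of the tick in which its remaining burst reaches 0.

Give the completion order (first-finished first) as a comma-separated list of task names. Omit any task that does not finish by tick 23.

t=0: L0/L1/L2 = C/-/- → run C
t=1: L0/L1/L2 = CFG/-/- → run C
t=2: L0/L1/L2 = FG/C/- → run F
t=3: L0/L1/L2 = FGE/C/- → run F
t=4: L0/L1/L2 = GE/CF/- → run G
t=5: L0/L1/L2 = GE/CF/- → run G
t=6: L0/L1/L2 = E/CFG/- → run E
t=7: L0/L1/L2 = E/CFG/- → run E
t=8: L0/L1/L2 = -/CFGE/- → run C
t=9: L0/L1/L2 = -/CFGE/- → run C
t=10: L0/L1/L2 = -/CFGE/- → run C
t=11: L0/L1/L2 = -/CFGE/- → run C
t=12: L0/L1/L2 = -/FGE/C → run F
t=13: L0/L1/L2 = -/FGE/C → run F
t=14: L0/L1/L2 = -/FGE/C → run F
t=15: L0/L1/L2 = -/GE/C → run G
t=16: L0/L1/L2 = -/GE/C → run G
t=17: L0/L1/L2 = -/GE/C → run G
t=18: L0/L1/L2 = -/GE/C → run G
t=19: L0/L1/L2 = -/E/C → run E
t=20: L0/L1/L2 = -/-/C → run C
t=21: (idle)
t=22: (idle)
t=23: (idle)

completion order = F, G, E, C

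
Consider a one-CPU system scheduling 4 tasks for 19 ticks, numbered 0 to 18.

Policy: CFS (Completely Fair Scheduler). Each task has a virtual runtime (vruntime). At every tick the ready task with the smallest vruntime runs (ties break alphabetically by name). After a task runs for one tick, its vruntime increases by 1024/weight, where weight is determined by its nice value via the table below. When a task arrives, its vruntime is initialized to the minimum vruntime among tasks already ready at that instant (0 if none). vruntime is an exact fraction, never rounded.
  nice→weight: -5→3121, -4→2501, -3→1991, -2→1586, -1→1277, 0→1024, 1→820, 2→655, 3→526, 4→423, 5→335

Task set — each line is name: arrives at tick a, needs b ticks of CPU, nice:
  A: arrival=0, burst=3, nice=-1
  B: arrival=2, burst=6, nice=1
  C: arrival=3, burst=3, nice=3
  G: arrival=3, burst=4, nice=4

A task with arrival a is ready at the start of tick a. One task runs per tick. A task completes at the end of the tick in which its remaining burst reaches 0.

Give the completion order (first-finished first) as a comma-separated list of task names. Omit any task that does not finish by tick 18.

completion order = A, C, B, G

t=0: vr[A=0] → run A
t=1: vr[A=1024/1277] → run A
t=2: vr[A=2048/1277 B=2048/1277] → run A
t=3: vr[B=2048/1277 C=2048/1277 G=2048/1277] → run B
t=4: vr[B=746752/261785 C=2048/1277 G=2048/1277] → run C
t=5: vr[B=746752/261785 C=1192448/335851 G=2048/1277] → run G
t=6: vr[B=746752/261785 C=1192448/335851 G=2173952/540171] → run B
t=7: vr[B=1073664/261785 C=1192448/335851 G=2173952/540171] → run C
t=8: vr[B=1073664/261785 C=1846272/335851 G=2173952/540171] → run G
t=9: vr[B=1073664/261785 C=1846272/335851 G=3481600/540171] → run B
t=10: vr[B=1400576/261785 C=1846272/335851 G=3481600/540171] → run B
t=11: vr[B=1727488/261785 C=1846272/335851 G=3481600/540171] → run C
t=12: vr[B=1727488/261785 G=3481600/540171] → run G
t=13: vr[B=1727488/261785 G=1596416/180057] → run B
t=14: vr[B=410880/52357 G=1596416/180057] → run B
t=15: vr[G=1596416/180057] → run G
t=16: (idle)
t=17: (idle)
t=18: (idle)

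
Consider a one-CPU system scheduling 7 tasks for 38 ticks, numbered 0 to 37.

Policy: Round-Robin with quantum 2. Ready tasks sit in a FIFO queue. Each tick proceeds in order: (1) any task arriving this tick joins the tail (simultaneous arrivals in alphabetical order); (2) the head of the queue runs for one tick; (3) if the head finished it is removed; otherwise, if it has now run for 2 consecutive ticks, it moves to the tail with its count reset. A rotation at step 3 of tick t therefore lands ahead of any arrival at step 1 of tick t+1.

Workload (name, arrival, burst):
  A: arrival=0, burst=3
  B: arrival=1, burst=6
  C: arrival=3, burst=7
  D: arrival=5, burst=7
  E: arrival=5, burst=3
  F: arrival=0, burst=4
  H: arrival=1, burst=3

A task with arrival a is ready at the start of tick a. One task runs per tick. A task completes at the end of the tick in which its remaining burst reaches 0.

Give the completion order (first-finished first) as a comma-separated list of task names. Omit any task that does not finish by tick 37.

t=0: queue=[A,F] q_used=0 → run A
t=1: queue=[A,F,B,H] q_used=1 → run A
t=2: queue=[F,B,H,A] q_used=0 → run F
t=3: queue=[F,B,H,A,C] q_used=1 → run F
t=4: queue=[B,H,A,C,F] q_used=0 → run B
t=5: queue=[B,H,A,C,F,D,E] q_used=1 → run B
t=6: queue=[H,A,C,F,D,E,B] q_used=0 → run H
t=7: queue=[H,A,C,F,D,E,B] q_used=1 → run H
t=8: queue=[A,C,F,D,E,B,H] q_used=0 → run A
t=9: queue=[C,F,D,E,B,H] q_used=0 → run C
t=10: queue=[C,F,D,E,B,H] q_used=1 → run C
t=11: queue=[F,D,E,B,H,C] q_used=0 → run F
t=12: queue=[F,D,E,B,H,C] q_used=1 → run F
t=13: queue=[D,E,B,H,C] q_used=0 → run D
t=14: queue=[D,E,B,H,C] q_used=1 → run D
t=15: queue=[E,B,H,C,D] q_used=0 → run E
t=16: queue=[E,B,H,C,D] q_used=1 → run E
t=17: queue=[B,H,C,D,E] q_used=0 → run B
t=18: queue=[B,H,C,D,E] q_used=1 → run B
t=19: queue=[H,C,D,E,B] q_used=0 → run H
t=20: queue=[C,D,E,B] q_used=0 → run C
t=21: queue=[C,D,E,B] q_used=1 → run C
t=22: queue=[D,E,B,C] q_used=0 → run D
t=23: queue=[D,E,B,C] q_used=1 → run D
t=24: queue=[E,B,C,D] q_used=0 → run E
t=25: queue=[B,C,D] q_used=0 → run B
t=26: queue=[B,C,D] q_used=1 → run B
t=27: queue=[C,D] q_used=0 → run C
t=28: queue=[C,D] q_used=1 → run C
t=29: queue=[D,C] q_used=0 → run D
t=30: queue=[D,C] q_used=1 → run D
t=31: queue=[C,D] q_used=0 → run C
t=32: queue=[D] q_used=0 → run D
t=33: (idle)
t=34: (idle)
t=35: (idle)
t=36: (idle)
t=37: (idle)

completion order = A, F, H, E, B, C, D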